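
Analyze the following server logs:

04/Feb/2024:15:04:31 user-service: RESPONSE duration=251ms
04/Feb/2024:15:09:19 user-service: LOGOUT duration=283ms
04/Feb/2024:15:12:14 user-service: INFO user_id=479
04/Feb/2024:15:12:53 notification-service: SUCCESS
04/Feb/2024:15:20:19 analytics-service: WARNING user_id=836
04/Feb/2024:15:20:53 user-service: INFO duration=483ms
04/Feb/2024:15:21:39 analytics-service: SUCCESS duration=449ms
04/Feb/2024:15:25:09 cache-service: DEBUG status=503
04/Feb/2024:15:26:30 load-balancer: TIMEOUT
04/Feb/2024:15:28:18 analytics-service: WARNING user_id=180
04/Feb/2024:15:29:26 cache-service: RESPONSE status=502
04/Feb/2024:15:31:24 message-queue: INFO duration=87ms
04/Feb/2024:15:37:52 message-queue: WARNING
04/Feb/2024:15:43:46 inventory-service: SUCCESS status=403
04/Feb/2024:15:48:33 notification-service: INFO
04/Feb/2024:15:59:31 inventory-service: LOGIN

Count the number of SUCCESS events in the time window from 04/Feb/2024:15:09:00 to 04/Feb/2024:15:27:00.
2

To count events in the time window:

1. Window boundaries: 04/Feb/2024:15:09:00 to 04/Feb/2024:15:27:00
2. Filter for SUCCESS events within this window
3. Count matching events: 2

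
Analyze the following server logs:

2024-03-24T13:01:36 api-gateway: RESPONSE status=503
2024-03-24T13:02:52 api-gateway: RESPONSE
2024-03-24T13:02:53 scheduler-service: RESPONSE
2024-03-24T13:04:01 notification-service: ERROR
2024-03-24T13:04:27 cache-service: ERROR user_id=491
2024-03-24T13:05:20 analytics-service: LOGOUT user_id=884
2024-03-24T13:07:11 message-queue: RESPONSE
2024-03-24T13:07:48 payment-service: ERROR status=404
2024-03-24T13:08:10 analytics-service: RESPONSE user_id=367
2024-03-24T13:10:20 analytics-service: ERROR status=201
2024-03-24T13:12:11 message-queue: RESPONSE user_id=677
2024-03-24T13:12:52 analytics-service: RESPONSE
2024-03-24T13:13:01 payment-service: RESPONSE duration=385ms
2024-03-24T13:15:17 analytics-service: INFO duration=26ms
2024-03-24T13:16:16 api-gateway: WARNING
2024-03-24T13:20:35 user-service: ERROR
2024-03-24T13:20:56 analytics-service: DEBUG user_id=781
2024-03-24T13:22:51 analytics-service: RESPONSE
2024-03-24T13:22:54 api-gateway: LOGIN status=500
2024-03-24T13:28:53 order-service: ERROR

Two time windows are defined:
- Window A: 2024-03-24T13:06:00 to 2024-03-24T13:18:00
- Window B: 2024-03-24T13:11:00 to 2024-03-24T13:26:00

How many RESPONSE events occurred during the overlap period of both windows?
3

To find overlap events:

1. Window A: 2024-03-24T13:06:00 to 2024-03-24T13:18:00
2. Window B: 2024-03-24T13:11:00 to 2024-03-24T13:26:00
3. Overlap period: 2024-03-24T13:11:00 to 2024-03-24T13:18:00
4. Count RESPONSE events in overlap: 3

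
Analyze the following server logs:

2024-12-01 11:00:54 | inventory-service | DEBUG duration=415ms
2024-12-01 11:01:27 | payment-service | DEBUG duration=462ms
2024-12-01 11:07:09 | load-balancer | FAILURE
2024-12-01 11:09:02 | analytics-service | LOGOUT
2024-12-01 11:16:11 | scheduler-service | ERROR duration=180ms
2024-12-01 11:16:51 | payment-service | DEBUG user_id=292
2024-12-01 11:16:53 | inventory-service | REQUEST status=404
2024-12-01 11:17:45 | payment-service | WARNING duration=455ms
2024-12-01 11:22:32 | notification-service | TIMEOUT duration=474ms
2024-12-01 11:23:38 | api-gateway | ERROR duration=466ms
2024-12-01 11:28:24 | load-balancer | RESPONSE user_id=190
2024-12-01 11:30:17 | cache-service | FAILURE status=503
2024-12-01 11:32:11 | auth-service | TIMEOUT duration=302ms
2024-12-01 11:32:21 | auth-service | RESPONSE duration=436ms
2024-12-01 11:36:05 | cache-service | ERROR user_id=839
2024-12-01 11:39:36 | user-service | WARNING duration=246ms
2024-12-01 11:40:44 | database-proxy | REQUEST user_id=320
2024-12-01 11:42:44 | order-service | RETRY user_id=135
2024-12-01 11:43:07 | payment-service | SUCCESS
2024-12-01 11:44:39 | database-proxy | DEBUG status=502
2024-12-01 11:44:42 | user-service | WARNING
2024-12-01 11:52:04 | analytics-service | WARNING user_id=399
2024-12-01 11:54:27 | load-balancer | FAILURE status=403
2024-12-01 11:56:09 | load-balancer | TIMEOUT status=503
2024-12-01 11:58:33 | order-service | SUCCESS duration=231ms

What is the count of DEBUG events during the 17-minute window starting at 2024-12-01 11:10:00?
1

To count events in the time window:

1. Window boundaries: 2024-12-01 11:10:00 to 2024-12-01 11:27:00
2. Filter for DEBUG events within this window
3. Count matching events: 1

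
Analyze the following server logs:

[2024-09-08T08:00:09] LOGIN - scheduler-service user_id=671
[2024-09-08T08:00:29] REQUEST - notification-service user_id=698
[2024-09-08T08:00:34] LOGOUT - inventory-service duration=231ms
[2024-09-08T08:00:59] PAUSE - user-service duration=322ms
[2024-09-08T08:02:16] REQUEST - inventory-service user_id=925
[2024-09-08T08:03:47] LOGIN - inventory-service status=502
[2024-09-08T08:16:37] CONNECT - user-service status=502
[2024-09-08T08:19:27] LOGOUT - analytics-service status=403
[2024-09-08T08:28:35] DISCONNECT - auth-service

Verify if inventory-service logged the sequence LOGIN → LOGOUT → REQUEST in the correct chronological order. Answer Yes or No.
No

To verify sequence order:

1. Find all events in sequence LOGIN → LOGOUT → REQUEST for inventory-service
2. Extract their timestamps
3. Check if timestamps are in ascending order
4. Result: No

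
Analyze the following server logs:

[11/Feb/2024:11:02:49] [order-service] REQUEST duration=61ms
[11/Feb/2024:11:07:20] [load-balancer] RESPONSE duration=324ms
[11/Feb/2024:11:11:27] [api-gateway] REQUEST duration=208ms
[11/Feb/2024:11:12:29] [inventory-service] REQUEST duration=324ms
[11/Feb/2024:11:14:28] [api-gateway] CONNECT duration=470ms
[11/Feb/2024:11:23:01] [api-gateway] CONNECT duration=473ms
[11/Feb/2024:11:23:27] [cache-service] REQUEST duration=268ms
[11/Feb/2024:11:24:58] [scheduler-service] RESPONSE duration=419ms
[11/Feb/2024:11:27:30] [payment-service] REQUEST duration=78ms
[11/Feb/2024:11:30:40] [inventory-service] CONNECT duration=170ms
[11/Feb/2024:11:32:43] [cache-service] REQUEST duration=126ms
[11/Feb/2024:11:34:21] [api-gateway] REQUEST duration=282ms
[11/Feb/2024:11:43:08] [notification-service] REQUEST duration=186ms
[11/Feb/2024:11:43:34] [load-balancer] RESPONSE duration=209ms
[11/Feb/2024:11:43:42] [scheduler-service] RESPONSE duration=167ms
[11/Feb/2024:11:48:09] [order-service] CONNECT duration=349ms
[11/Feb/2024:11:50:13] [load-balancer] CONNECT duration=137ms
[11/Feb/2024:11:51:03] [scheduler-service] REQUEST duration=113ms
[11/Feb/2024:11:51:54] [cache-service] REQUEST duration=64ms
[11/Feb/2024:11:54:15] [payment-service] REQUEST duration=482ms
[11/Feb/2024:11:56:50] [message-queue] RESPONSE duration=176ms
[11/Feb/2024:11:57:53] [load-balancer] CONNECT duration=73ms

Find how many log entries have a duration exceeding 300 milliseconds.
7

To count timeouts:

1. Threshold: 300ms
2. Extract duration from each log entry
3. Count entries where duration > 300
4. Timeout count: 7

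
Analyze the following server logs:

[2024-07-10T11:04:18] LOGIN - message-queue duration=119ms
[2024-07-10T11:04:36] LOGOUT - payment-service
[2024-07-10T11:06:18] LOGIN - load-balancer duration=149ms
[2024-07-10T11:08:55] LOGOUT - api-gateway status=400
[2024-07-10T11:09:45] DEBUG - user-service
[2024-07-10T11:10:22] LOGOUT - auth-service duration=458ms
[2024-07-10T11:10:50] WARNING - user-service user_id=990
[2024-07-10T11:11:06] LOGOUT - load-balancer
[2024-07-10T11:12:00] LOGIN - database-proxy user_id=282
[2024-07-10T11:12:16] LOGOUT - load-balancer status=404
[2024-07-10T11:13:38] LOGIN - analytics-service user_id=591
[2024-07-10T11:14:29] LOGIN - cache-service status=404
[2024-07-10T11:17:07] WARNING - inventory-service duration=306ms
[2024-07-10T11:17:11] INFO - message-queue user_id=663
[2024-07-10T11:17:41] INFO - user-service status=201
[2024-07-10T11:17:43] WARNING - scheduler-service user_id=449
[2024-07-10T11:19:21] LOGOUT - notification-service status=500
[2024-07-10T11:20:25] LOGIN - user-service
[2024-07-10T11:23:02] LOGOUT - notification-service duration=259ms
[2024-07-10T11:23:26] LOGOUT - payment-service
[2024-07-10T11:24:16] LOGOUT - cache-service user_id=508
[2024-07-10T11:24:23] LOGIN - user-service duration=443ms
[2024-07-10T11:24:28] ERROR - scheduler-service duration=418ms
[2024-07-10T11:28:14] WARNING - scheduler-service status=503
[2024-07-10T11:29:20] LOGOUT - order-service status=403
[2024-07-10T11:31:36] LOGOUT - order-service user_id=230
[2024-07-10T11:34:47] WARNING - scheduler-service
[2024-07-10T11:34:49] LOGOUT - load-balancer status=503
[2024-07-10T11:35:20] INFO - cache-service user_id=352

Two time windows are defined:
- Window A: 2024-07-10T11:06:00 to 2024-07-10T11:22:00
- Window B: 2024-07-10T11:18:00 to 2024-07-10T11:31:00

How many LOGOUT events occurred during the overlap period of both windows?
1

To find overlap events:

1. Window A: 2024-07-10T11:06:00 to 2024-07-10T11:22:00
2. Window B: 2024-07-10T11:18:00 to 2024-07-10T11:31:00
3. Overlap period: 2024-07-10T11:18:00 to 2024-07-10T11:22:00
4. Count LOGOUT events in overlap: 1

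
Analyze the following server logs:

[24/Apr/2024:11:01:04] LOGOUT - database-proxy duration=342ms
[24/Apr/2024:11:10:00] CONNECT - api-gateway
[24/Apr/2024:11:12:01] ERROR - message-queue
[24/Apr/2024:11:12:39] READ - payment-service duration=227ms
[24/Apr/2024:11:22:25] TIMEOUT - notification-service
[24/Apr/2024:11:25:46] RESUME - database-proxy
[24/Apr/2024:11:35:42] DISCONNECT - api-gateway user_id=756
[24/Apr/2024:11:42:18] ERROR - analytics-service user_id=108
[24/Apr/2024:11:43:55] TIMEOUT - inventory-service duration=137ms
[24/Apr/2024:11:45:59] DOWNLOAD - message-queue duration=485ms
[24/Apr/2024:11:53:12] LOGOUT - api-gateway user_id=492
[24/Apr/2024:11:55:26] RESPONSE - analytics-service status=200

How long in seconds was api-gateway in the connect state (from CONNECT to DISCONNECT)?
1542

To calculate state duration:

1. Find CONNECT event for api-gateway: 24/Apr/2024:11:10:00
2. Find DISCONNECT event for api-gateway: 24/Apr/2024:11:35:42
3. Calculate duration: 24/Apr/2024:11:35:42 - 24/Apr/2024:11:10:00 = 1542 seconds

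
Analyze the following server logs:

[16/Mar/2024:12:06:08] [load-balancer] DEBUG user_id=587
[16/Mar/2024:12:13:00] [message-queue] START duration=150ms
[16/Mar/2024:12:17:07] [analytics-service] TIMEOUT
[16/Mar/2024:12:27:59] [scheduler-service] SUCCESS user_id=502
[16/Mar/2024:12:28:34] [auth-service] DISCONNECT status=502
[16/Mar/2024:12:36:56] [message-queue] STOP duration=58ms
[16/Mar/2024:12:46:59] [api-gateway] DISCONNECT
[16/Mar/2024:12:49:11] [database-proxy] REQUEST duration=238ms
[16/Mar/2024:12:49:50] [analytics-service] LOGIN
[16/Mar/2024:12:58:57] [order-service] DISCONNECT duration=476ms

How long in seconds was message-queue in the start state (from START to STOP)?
1436

To calculate state duration:

1. Find START event for message-queue: 16/Mar/2024:12:13:00
2. Find STOP event for message-queue: 16/Mar/2024:12:36:56
3. Calculate duration: 16/Mar/2024:12:36:56 - 16/Mar/2024:12:13:00 = 1436 seconds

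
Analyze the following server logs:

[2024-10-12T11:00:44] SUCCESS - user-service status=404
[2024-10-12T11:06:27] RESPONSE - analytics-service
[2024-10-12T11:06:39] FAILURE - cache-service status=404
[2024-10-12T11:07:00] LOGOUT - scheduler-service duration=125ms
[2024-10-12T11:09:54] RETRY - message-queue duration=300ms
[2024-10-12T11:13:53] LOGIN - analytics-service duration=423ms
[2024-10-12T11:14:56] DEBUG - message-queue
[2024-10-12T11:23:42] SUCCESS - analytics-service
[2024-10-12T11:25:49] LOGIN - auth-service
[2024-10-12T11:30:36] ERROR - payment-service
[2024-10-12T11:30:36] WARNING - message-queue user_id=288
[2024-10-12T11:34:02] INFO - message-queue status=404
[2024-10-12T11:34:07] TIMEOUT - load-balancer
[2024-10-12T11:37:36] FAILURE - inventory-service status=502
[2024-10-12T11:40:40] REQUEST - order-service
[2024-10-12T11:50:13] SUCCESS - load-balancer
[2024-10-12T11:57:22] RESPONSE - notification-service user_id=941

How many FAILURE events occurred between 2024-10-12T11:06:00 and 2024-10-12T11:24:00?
1

To count events in the time window:

1. Window boundaries: 2024-10-12T11:06:00 to 2024-10-12T11:24:00
2. Filter for FAILURE events within this window
3. Count matching events: 1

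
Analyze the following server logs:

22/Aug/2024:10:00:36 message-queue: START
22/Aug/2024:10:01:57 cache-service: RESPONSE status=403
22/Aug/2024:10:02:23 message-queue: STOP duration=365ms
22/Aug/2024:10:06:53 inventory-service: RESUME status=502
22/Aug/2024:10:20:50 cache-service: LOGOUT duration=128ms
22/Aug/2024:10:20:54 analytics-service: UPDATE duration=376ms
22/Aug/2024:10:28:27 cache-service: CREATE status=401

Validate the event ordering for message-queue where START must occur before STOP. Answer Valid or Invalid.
Valid

To validate ordering:

1. Required order: START → STOP
2. Rule: START must occur before STOP
3. Check actual order of events for message-queue
4. Result: Valid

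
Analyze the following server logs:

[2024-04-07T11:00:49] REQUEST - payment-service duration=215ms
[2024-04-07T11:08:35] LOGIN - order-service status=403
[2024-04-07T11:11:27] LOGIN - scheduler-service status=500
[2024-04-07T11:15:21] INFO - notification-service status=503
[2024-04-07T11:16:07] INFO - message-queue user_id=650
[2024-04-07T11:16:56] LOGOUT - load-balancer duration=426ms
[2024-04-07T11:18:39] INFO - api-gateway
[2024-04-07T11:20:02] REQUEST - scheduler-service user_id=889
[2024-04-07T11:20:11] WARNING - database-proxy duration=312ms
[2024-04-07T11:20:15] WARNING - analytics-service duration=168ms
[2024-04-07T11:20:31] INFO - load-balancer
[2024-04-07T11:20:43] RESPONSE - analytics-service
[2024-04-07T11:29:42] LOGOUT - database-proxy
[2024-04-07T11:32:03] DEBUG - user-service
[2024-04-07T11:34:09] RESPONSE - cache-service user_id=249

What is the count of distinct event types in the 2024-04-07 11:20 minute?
4

To count unique event types:

1. Filter events in the minute starting at 2024-04-07 11:20
2. Extract event types from matching entries
3. Count unique types: 4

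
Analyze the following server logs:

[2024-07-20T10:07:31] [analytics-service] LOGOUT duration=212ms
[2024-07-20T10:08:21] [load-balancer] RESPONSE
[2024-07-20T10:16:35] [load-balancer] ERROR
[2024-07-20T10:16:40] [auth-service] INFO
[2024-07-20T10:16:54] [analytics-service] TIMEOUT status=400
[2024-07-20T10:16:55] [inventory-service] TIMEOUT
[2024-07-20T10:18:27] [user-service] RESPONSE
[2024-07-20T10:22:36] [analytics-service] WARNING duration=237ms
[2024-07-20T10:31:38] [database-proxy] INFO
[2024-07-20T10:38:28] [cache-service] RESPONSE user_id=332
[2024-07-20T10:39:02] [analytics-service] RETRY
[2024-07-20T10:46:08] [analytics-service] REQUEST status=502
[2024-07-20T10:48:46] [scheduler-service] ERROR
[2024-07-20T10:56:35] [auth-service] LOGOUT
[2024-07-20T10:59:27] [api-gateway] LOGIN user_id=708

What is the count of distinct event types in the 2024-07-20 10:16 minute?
3

To count unique event types:

1. Filter events in the minute starting at 2024-07-20 10:16
2. Extract event types from matching entries
3. Count unique types: 3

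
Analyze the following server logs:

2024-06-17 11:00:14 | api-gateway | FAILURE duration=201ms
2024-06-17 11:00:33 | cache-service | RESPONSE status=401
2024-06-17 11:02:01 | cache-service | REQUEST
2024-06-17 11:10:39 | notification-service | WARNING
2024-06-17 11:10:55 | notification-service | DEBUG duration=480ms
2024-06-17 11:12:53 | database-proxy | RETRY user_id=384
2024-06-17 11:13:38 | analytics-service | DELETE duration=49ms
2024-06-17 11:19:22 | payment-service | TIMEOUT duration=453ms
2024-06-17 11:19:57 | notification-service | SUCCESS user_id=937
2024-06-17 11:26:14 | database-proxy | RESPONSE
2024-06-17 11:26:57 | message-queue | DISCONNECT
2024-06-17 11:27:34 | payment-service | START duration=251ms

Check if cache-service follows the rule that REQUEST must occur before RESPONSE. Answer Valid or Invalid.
Invalid

To validate ordering:

1. Required order: REQUEST → RESPONSE
2. Rule: REQUEST must occur before RESPONSE
3. Check actual order of events for cache-service
4. Result: Invalid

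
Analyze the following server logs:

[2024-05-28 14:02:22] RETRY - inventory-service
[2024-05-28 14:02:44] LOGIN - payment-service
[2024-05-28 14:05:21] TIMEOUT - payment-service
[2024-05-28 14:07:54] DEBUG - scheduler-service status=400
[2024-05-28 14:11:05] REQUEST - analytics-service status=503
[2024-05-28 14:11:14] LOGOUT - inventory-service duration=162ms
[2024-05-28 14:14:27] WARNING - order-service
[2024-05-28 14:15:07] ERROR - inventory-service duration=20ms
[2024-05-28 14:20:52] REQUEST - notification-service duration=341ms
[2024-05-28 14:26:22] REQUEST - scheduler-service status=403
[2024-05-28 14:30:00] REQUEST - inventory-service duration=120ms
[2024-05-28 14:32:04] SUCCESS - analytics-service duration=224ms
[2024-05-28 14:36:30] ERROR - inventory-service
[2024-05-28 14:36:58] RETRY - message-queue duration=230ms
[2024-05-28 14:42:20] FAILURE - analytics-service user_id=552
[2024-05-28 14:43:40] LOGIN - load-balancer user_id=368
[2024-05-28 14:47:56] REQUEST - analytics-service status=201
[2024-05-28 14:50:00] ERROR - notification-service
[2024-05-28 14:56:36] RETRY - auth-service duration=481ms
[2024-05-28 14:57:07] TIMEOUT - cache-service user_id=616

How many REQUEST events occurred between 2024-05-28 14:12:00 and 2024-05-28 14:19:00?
0

To count events in the time window:

1. Window boundaries: 2024-05-28 14:12:00 to 2024-05-28 14:19:00
2. Filter for REQUEST events within this window
3. Count matching events: 0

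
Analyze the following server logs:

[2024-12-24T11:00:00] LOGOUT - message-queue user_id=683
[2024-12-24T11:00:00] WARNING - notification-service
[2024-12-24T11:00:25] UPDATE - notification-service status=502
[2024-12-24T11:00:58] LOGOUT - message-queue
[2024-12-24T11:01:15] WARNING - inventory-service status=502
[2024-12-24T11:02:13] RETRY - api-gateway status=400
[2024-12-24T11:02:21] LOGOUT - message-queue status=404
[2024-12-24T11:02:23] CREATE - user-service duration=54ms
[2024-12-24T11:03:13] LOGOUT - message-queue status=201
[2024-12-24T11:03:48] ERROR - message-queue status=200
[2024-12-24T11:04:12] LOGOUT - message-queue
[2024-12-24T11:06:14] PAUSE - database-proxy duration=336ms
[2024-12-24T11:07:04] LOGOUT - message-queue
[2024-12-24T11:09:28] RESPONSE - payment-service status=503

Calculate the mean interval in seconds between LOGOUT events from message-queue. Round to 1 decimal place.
84.8

To calculate average interval:

1. Find all LOGOUT events for message-queue in order
2. Calculate time gaps between consecutive events
3. Compute mean of gaps: 424 / 5 = 84.8 seconds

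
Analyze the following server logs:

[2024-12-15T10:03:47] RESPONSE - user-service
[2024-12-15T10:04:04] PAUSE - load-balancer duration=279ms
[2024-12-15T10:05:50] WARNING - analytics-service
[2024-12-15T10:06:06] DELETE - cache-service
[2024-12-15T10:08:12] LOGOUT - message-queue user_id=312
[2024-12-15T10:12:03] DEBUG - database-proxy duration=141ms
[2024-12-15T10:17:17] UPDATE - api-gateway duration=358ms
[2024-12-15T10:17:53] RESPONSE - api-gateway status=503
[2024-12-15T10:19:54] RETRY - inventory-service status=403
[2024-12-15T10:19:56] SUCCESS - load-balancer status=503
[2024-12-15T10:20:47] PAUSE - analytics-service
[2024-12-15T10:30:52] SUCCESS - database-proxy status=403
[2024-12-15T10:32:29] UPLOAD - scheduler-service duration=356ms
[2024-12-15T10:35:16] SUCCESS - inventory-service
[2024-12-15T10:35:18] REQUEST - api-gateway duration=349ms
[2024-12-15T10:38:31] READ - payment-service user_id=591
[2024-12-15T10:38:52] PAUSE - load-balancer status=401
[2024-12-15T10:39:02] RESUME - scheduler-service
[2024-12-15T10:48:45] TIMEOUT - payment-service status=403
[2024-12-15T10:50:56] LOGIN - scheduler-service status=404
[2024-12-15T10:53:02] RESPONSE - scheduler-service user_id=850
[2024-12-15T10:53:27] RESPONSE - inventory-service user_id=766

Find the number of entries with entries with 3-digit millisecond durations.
5

To find matching entries:

1. Pattern to match: entries with 3-digit millisecond durations
2. Scan each log entry for the pattern
3. Count matches: 5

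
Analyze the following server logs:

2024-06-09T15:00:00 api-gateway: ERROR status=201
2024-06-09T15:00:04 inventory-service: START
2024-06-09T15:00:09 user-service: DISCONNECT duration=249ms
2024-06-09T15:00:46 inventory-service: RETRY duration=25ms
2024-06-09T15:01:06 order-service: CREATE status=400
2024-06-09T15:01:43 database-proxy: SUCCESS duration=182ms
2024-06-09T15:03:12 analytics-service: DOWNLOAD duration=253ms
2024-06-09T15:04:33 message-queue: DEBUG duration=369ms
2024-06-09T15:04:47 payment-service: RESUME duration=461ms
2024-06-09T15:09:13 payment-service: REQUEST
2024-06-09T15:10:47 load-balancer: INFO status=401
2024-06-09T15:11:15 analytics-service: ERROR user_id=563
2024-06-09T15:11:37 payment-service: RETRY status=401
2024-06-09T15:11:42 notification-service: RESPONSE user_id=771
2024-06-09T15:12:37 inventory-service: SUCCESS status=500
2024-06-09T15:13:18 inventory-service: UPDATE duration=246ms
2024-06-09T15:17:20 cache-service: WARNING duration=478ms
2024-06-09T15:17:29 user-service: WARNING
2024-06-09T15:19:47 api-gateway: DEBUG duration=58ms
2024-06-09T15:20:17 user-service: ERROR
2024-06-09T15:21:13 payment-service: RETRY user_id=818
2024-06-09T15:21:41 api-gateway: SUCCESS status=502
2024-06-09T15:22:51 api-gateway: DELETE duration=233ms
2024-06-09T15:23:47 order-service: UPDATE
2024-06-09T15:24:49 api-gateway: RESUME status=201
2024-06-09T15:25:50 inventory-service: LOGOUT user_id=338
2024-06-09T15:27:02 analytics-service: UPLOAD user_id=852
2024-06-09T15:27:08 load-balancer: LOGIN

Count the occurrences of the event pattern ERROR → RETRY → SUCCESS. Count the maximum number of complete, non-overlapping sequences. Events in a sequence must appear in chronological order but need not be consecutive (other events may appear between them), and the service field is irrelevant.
3

To count sequences:

1. Look for pattern: ERROR → RETRY → SUCCESS
2. Greedily scan the log in chronological order, matching each sequence element in turn (ignoring service)
3. Each time the full pattern completes, increment the count and restart matching from the next event
4. Complete non-overlapping sequences found: 3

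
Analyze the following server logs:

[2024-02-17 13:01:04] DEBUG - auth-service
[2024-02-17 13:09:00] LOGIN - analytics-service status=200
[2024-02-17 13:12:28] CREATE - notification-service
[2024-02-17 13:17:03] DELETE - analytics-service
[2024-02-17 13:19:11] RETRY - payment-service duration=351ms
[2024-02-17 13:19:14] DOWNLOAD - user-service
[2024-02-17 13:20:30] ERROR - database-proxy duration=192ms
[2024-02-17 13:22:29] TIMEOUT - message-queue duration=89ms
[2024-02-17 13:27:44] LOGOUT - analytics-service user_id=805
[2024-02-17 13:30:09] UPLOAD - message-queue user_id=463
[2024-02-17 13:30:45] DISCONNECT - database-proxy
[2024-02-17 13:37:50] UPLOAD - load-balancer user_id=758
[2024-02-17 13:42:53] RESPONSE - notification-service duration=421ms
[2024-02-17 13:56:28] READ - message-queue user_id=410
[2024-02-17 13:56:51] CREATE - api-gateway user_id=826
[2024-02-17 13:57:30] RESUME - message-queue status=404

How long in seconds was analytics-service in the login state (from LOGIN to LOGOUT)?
1124

To calculate state duration:

1. Find LOGIN event for analytics-service: 2024-02-17 13:09:00
2. Find LOGOUT event for analytics-service: 2024-02-17 13:27:44
3. Calculate duration: 2024-02-17 13:27:44 - 2024-02-17 13:09:00 = 1124 seconds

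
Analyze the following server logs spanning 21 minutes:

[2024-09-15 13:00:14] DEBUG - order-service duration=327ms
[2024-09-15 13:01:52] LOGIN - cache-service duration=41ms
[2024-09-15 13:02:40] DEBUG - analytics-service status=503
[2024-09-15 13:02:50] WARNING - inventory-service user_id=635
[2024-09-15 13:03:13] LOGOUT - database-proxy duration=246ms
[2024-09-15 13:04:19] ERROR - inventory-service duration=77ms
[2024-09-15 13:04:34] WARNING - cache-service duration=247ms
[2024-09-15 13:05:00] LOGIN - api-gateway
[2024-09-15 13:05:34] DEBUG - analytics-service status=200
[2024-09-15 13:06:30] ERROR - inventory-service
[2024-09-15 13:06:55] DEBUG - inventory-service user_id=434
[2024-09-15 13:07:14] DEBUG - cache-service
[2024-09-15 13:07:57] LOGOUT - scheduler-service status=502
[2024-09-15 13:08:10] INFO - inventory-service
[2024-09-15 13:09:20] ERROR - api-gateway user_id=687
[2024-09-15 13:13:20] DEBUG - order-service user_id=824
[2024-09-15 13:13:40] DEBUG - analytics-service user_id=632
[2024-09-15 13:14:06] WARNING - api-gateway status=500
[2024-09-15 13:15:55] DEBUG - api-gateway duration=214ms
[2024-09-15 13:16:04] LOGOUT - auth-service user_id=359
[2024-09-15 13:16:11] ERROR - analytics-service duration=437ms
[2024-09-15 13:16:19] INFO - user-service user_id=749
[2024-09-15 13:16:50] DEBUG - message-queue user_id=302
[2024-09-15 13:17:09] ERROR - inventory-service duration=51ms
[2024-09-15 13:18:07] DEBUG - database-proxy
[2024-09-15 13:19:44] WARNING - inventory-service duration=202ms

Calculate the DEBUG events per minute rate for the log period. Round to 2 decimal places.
0.48

To calculate the rate:

1. Count total DEBUG events: 10
2. Total time period: 21 minutes
3. Rate = 10 / 21 = 0.48 events per minute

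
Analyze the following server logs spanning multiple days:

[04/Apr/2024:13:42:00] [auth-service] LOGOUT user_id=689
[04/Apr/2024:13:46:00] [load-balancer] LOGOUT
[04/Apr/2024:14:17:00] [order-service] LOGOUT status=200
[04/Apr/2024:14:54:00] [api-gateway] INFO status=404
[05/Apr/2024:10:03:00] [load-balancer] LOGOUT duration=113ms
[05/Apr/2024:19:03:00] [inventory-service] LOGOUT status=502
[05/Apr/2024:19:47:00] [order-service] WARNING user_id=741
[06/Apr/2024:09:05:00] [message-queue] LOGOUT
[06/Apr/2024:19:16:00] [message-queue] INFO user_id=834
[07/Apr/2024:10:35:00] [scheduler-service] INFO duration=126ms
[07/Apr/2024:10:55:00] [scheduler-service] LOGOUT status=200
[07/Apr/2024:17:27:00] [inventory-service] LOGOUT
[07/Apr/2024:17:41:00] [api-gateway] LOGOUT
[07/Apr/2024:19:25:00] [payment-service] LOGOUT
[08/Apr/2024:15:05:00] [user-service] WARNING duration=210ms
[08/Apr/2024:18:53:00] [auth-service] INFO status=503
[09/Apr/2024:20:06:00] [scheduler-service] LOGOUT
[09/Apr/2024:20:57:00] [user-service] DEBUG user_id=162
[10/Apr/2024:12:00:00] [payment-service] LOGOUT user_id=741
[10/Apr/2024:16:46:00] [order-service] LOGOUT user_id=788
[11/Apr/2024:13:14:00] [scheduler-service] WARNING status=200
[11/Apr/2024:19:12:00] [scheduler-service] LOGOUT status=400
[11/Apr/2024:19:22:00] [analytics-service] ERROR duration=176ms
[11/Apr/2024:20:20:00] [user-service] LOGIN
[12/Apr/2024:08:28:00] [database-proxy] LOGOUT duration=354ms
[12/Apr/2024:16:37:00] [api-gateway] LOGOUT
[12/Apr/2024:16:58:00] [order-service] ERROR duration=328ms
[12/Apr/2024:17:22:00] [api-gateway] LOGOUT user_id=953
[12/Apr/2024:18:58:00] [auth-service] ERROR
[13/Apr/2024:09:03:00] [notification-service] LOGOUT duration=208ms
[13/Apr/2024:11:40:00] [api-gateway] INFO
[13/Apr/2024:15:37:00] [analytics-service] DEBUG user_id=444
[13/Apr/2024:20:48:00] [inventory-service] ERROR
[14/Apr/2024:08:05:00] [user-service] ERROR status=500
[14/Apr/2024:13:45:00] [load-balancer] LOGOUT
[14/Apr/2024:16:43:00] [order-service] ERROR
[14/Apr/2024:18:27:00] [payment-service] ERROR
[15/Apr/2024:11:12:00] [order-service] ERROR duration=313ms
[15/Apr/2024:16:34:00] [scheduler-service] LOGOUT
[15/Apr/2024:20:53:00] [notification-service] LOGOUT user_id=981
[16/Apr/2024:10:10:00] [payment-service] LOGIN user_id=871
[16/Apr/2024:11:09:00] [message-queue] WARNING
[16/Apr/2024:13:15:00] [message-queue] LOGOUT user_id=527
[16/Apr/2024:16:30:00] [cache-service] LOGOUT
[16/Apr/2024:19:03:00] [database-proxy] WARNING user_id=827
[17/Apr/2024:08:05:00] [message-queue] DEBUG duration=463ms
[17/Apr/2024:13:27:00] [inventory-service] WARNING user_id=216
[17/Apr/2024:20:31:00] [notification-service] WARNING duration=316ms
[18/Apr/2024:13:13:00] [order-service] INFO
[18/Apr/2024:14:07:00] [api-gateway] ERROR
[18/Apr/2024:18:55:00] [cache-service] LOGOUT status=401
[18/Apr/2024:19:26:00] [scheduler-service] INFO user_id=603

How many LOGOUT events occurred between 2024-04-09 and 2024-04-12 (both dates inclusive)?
7

To filter by date range:

1. Date range: 2024-04-09 through 2024-04-12, both dates inclusive
2. Filter for LOGOUT events whose date falls in this range
3. Count matching events: 7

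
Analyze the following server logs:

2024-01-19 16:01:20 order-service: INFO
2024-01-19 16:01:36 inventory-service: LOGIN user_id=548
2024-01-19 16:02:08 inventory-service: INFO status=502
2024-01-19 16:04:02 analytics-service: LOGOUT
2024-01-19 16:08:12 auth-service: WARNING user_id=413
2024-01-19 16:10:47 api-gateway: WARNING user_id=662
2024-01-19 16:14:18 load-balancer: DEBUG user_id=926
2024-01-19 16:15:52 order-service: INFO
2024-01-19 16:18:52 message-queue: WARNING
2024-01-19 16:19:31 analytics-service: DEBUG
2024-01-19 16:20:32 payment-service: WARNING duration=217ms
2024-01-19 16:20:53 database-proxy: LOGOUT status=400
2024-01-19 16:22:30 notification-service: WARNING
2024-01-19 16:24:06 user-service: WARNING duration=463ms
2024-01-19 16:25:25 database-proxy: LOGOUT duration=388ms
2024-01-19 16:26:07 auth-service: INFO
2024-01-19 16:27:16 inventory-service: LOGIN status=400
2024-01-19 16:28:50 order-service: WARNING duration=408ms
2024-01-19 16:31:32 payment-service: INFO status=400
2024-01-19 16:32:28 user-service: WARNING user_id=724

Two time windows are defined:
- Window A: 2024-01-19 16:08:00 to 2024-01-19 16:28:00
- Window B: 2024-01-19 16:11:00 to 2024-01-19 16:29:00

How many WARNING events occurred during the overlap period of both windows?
4

To find overlap events:

1. Window A: 2024-01-19 16:08:00 to 2024-01-19 16:28:00
2. Window B: 2024-01-19 16:11:00 to 2024-01-19 16:29:00
3. Overlap period: 2024-01-19 16:11:00 to 2024-01-19 16:28:00
4. Count WARNING events in overlap: 4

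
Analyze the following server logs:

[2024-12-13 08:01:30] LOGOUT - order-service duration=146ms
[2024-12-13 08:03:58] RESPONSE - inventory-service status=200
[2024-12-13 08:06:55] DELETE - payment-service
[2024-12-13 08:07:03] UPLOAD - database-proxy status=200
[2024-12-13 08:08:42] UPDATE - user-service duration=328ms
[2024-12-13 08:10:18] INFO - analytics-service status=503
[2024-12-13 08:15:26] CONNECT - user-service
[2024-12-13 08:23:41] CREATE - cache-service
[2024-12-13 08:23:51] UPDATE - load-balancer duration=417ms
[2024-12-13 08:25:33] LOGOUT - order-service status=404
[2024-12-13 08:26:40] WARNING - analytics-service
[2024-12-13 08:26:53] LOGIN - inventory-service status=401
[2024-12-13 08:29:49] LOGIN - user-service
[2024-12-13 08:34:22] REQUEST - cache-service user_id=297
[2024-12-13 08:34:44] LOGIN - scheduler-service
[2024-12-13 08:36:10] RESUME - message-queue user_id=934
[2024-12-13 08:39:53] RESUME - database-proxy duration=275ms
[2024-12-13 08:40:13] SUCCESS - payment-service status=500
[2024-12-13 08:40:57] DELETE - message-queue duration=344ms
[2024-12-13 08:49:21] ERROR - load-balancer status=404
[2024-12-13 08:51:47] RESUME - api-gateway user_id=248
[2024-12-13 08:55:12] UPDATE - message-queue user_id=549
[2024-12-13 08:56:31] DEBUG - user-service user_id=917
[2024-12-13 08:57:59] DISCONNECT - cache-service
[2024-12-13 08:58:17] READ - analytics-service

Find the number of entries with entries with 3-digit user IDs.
5

To find matching entries:

1. Pattern to match: entries with 3-digit user IDs
2. Scan each log entry for the pattern
3. Count matches: 5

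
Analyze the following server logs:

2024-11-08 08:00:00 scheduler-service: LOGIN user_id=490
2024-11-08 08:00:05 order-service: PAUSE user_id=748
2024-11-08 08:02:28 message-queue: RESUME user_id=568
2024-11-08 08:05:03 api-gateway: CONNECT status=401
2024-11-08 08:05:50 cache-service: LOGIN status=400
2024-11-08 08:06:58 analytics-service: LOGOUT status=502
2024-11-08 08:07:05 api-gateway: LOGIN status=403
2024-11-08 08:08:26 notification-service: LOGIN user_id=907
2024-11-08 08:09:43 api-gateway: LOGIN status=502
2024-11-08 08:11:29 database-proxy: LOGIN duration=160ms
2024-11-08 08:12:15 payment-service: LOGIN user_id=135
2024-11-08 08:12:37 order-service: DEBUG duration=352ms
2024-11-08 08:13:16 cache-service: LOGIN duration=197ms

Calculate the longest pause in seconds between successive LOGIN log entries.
350

To find the longest gap:

1. Extract all LOGIN events in chronological order
2. Calculate time differences between consecutive events
3. Find the maximum difference
4. Longest gap: 350 seconds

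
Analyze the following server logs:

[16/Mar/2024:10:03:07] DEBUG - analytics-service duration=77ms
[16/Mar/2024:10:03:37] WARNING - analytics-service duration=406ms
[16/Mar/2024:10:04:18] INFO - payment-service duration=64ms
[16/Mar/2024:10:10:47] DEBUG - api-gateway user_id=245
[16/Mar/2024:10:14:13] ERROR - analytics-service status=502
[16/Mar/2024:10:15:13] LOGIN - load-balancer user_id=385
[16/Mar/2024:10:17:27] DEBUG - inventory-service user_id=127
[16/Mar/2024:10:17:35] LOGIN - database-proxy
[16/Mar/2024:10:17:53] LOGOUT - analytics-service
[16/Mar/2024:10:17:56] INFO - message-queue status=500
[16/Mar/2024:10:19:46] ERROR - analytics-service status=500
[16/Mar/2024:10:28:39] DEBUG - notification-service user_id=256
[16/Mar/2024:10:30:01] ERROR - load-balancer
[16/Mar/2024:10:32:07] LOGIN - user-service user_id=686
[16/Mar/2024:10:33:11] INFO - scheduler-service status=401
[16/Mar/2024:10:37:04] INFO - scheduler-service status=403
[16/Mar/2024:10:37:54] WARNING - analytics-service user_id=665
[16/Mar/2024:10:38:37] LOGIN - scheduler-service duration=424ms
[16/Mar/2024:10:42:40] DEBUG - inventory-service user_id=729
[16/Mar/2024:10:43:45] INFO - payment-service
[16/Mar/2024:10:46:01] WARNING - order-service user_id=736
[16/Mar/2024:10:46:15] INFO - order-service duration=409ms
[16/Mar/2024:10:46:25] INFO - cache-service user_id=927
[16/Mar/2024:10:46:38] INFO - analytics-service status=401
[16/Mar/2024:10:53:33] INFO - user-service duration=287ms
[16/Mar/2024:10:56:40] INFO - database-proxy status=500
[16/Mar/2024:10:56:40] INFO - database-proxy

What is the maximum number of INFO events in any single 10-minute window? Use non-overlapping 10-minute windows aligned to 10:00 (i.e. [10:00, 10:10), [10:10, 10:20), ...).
4

To find the burst window:

1. Divide the log period into non-overlapping 10-minute windows starting at 10:00
2. Count INFO events in each window
3. Find the window with maximum count
4. Maximum events in a window: 4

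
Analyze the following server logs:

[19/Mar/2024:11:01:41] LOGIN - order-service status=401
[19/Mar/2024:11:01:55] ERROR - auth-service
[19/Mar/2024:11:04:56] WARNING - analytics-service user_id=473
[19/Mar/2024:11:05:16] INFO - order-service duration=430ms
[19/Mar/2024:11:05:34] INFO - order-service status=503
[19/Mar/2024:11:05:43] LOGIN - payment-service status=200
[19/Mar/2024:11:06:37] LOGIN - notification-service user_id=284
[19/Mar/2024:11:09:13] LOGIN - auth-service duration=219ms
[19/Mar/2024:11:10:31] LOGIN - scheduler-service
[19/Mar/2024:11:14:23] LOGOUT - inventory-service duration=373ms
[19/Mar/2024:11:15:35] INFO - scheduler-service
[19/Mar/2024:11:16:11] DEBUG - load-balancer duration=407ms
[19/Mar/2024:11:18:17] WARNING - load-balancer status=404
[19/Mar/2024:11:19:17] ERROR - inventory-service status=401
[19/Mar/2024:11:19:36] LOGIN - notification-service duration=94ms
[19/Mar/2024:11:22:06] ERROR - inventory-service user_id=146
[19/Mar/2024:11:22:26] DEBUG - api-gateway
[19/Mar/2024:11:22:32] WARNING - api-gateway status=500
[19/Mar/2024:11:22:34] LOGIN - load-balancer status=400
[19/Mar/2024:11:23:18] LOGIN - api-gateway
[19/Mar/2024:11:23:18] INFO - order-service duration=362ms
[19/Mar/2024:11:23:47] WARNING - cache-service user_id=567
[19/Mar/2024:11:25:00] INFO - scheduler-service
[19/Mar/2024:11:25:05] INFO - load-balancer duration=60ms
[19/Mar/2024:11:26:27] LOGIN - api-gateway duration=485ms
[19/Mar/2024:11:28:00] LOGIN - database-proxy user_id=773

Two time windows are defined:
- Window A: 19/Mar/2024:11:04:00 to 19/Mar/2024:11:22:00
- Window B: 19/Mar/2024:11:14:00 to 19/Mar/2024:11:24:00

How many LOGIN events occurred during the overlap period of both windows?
1

To find overlap events:

1. Window A: 19/Mar/2024:11:04:00 to 19/Mar/2024:11:22:00
2. Window B: 19/Mar/2024:11:14:00 to 19/Mar/2024:11:24:00
3. Overlap period: 19/Mar/2024:11:14:00 to 19/Mar/2024:11:22:00
4. Count LOGIN events in overlap: 1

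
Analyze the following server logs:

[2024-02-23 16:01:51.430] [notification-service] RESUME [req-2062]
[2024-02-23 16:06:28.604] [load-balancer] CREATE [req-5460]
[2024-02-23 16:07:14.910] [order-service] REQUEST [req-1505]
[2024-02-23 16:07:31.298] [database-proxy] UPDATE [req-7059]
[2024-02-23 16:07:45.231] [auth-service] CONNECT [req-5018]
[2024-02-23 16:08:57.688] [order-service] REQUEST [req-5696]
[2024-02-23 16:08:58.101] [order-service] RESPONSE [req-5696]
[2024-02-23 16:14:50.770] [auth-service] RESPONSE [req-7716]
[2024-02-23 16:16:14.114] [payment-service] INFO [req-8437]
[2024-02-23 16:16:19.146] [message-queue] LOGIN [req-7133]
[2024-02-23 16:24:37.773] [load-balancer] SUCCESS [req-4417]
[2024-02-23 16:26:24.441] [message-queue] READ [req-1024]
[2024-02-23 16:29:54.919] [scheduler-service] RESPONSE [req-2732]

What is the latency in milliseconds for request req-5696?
413

To calculate latency:

1. Find REQUEST with id req-5696: 2024-02-23 16:08:57.688
2. Find RESPONSE with id req-5696: 2024-02-23 16:08:58.101
3. Latency: 2024-02-23 16:08:58.101 - 2024-02-23 16:08:57.688 = 413ms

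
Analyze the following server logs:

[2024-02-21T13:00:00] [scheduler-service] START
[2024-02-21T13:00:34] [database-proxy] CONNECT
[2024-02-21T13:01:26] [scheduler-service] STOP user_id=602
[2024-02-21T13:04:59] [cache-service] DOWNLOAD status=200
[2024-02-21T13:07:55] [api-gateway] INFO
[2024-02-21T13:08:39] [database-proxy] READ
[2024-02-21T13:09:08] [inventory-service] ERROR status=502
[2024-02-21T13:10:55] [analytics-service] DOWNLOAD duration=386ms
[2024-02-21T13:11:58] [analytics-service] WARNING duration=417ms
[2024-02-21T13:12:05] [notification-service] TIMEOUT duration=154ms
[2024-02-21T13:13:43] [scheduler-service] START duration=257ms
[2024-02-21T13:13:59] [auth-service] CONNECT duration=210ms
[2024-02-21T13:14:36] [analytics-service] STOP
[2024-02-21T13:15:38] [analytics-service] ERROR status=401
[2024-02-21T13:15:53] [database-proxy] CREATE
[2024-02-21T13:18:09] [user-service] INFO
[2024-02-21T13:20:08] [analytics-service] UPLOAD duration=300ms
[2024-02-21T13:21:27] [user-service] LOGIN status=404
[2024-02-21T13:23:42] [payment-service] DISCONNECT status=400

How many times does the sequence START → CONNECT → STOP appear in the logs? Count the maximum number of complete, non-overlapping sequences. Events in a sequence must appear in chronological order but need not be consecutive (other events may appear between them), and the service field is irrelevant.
2

To count sequences:

1. Look for pattern: START → CONNECT → STOP
2. Greedily scan the log in chronological order, matching each sequence element in turn (ignoring service)
3. Each time the full pattern completes, increment the count and restart matching from the next event
4. Complete non-overlapping sequences found: 2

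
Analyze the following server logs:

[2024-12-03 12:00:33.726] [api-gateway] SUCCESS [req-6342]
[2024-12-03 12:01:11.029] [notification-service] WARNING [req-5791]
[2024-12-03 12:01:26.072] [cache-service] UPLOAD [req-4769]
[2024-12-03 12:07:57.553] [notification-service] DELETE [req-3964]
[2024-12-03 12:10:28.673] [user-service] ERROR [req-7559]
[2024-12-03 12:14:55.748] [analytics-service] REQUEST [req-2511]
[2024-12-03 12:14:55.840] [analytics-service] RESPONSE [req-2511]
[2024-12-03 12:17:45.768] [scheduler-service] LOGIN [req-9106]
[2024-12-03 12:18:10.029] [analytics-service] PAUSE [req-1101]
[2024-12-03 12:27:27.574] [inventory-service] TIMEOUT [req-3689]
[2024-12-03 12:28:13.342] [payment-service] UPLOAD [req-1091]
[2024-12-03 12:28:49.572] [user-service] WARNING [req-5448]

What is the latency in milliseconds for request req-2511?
92

To calculate latency:

1. Find REQUEST with id req-2511: 2024-12-03 12:14:55.748
2. Find RESPONSE with id req-2511: 2024-12-03 12:14:55.840
3. Latency: 2024-12-03 12:14:55.840 - 2024-12-03 12:14:55.748 = 92ms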